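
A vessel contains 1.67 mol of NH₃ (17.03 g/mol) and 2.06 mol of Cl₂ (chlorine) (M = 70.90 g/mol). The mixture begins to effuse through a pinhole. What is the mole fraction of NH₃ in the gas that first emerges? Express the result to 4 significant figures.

Rate_i ∝ x_i/√M_i (Graham's law weighted by mole fraction), so the effusate composition follows n_i/√M_i.
Mole fraction of NH₃ in the effusate = (n_NH₃/√M_NH₃) / (n_NH₃/√M_NH₃ + n_Cl₂/√M_Cl₂)
= (1.67/√17.03) / (1.67/√17.03 + 2.06/√70.90) = 0.4047/(0.4047 + 0.2446) = 0.6232.

0.6232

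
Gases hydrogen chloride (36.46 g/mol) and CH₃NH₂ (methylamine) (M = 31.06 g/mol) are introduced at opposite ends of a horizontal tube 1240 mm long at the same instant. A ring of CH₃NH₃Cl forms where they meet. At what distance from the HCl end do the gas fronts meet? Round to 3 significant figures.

595 mm

Distances travelled in equal time are proportional to diffusion rates, so d_HCl/d_CH₃NH₂ = √(M_CH₃NH₂/M_HCl) = √(31.06/36.46) = 0.9230.
With d_HCl + d_CH₃NH₂ = 1240 mm, d_CH₃NH₂ = 1240/(1 + 0.9230) = 644.8 mm.
d_HCl = 1240 − 644.8 = 595 mm.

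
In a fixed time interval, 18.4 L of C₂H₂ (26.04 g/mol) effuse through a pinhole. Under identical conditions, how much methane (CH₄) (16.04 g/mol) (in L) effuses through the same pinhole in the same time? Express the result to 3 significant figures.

23.4 L

Since effusion rate ∝ 1/√M, rate_CH₄/rate_C₂H₂ = √(M_C₂H₂/M_CH₄) = √(26.04/16.04) = √1.623 = 1.274.
So the volume for CH₄ is 18.4 × 1.274 = 23.4 L.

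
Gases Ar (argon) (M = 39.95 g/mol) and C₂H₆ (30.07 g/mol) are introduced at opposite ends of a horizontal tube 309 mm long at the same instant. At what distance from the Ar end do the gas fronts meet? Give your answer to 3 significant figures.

The fronts meet when d_Ar + d_C₂H₆ = L with d_Ar/d_C₂H₆ = √(M_C₂H₆/M_Ar) (Graham's law). Here √(M_C₂H₆/M_Ar) = √(30.07/39.95) = 0.8676.
With d_Ar + d_C₂H₆ = 309 mm, d_C₂H₆ = 309/(1 + 0.8676) = 165.5 mm.
d_Ar = 309 − 165.5 = 144 mm.

144 mm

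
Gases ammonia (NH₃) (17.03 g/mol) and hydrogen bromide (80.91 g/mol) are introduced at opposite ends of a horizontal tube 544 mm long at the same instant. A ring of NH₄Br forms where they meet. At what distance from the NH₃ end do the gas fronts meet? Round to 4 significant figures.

In equal time, each gas travels a distance ∝ its rate ∝ 1/√M, so d_NH₃/d_HBr = √(M_HBr/M_NH₃) = √(80.91/17.03) = 2.180.
With d_NH₃ + d_HBr = 544 mm, d_HBr = 544/(1 + 2.180) = 171.1 mm.
d_NH₃ = 544 − 171.1 = 372.9 mm.

372.9 mm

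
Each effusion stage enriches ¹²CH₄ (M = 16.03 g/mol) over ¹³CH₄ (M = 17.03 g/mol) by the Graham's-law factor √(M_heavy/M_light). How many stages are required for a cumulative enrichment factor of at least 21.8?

102

Single-stage factor α = √(17.03/16.03), so ln α = ½ ln(1.06238) = 0.03026.
Need α^N ≥ 21.8 ⇒ N ≥ ln(21.8) / ln α = 3.082 / 0.03026 = 101.86.
Rounding up, N = 102 stages.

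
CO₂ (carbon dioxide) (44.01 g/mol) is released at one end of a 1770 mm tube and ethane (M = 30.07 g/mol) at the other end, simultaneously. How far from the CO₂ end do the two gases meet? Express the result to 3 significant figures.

Graham's law gives d_CO₂/d_C₂H₆ = rate_CO₂/rate_C₂H₆ = √(M_C₂H₆/M_CO₂) = √(30.07/44.01) = 0.8266.
With d_CO₂ + d_C₂H₆ = 1770 mm, d_C₂H₆ = 1770/(1 + 0.8266) = 969.0 mm.
d_CO₂ = 1770 − 969.0 = 801 mm.

801 mm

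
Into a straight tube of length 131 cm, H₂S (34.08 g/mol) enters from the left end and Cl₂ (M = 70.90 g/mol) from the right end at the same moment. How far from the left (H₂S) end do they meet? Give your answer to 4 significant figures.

Distances travelled in equal time are proportional to diffusion rates, so d_H₂S/d_Cl₂ = √(M_Cl₂/M_H₂S) = √(70.90/34.08) = 1.442.
With d_H₂S + d_Cl₂ = 131 cm, d_Cl₂ = 131/(1 + 1.442) = 53.64 cm.
d_H₂S = 131 − 53.64 = 77.36 cm.

77.36 cm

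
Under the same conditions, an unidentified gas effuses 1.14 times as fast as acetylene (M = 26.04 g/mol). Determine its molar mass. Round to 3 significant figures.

20.0 g/mol

Since effusion rate ∝ 1/√M, rate_X/rate_C₂H₂ = √(M_C₂H₂/M_X).
1.14 = √(26.04/M_X)
M_X = 26.04 / 1.14² = 26.04 / 1.300 = 20.0 g/mol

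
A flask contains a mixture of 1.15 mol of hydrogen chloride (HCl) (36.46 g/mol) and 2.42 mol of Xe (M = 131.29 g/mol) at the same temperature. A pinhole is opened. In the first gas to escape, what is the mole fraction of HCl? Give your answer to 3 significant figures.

0.474

Effusion rate of each component ∝ n_i/√M_i (partial pressure × 1/√M).
Mole fraction of HCl in the effusate = (n_HCl/√M_HCl) / (n_HCl/√M_HCl + n_Xe/√M_Xe)
= (1.15/√36.46) / (1.15/√36.46 + 2.42/√131.29) = 0.1905/(0.1905 + 0.2112) = 0.474.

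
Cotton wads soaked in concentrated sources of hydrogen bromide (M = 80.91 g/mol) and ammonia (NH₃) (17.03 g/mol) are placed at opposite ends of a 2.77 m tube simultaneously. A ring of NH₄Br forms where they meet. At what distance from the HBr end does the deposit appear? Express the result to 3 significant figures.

0.871 m

Graham's law gives d_HBr/d_NH₃ = rate_HBr/rate_NH₃ = √(M_NH₃/M_HBr) = √(17.03/80.91) = 0.4588.
With d_HBr + d_NH₃ = 2.77 m, d_NH₃ = 2.77/(1 + 0.4588) = 1.899 m.
d_HBr = 2.77 − 1.899 = 0.871 m.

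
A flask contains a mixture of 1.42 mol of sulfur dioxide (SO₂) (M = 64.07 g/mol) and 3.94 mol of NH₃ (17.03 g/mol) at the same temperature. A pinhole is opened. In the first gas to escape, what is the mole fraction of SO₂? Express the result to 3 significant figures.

0.157

The effusion rate of species i is ∝ p_i/√M_i ∝ n_i/√M_i.
x_SO₂(eff) = (n_SO₂/√M_SO₂) / (n_SO₂/√M_SO₂ + n_NH₃/√M_NH₃)
= (1.42/√64.07) / (1.42/√64.07 + 3.94/√17.03) = 0.1774/(0.1774 + 0.9547) = 0.157.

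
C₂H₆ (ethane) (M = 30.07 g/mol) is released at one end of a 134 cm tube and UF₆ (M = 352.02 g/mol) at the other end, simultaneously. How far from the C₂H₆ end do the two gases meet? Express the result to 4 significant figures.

103.7 cm

Distances travelled in equal time are proportional to diffusion rates, so d_C₂H₆/d_UF₆ = √(M_UF₆/M_C₂H₆) = √(352.02/30.07) = 3.422.
With d_C₂H₆ + d_UF₆ = 134 cm, d_UF₆ = 134/(1 + 3.422) = 30.31 cm.
d_C₂H₆ = 134 − 30.31 = 103.7 cm.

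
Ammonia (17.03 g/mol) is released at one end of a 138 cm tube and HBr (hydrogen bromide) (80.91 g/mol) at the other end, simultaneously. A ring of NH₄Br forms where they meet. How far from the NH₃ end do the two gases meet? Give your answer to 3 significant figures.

The fronts meet when d_NH₃ + d_HBr = L with d_NH₃/d_HBr = √(M_HBr/M_NH₃) (Graham's law). Here √(M_HBr/M_NH₃) = √(80.91/17.03) = 2.180.
With d_NH₃ + d_HBr = 138 cm, d_HBr = 138/(1 + 2.180) = 43.40 cm.
d_NH₃ = 138 − 43.40 = 94.6 cm.

94.6 cm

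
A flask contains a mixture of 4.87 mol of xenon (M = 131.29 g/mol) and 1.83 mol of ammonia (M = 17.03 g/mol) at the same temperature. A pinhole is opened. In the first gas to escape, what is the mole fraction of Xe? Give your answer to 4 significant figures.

Each component's effusion rate ∝ (its partial pressure)·(1/√M) ∝ n_i/√M_i.
Mole fraction of Xe in the effusate = (n_Xe/√M_Xe) / (n_Xe/√M_Xe + n_NH₃/√M_NH₃)
= (4.87/√131.29) / (4.87/√131.29 + 1.83/√17.03) = 0.4250/(0.4250 + 0.4434) = 0.4894.

0.4894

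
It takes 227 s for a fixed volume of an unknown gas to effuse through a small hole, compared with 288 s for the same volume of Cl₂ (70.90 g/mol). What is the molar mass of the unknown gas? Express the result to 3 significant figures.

Using Graham's law: t_X/t_Cl₂ = √(M_X/M_Cl₂).
227/288 = 0.7882 = √(M_X/70.90)
M_X = 70.90 × 0.7882² = 70.90 × 0.6213 = 44.0 g/mol

44.0 g/mol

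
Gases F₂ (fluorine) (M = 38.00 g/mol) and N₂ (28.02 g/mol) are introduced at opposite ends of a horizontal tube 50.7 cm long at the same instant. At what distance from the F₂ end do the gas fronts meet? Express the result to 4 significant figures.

23.42 cm

The fronts meet when d_F₂ + d_N₂ = L with d_F₂/d_N₂ = √(M_N₂/M_F₂) (Graham's law). Here √(M_N₂/M_F₂) = √(28.02/38.00) = 0.8587.
With d_F₂ + d_N₂ = 50.7 cm, d_N₂ = 50.7/(1 + 0.8587) = 27.28 cm.
d_F₂ = 50.7 − 27.28 = 23.42 cm.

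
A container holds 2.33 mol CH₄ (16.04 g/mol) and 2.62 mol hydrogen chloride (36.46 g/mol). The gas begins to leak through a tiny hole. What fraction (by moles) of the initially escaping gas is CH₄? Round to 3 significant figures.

Each component's effusion rate ∝ (its partial pressure)·(1/√M) ∝ n_i/√M_i.
Mole fraction of CH₄ in the effusate = (n_CH₄/√M_CH₄) / (n_CH₄/√M_CH₄ + n_HCl/√M_HCl)
= (2.33/√16.04) / (2.33/√16.04 + 2.62/√36.46) = 0.5818/(0.5818 + 0.4339) = 0.573.

0.573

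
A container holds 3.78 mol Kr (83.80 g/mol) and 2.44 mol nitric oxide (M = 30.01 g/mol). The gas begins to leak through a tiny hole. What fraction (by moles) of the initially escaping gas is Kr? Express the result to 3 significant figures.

Each component's effusion rate ∝ (its partial pressure)·(1/√M) ∝ n_i/√M_i.
Mole fraction of Kr in the effusate = (n_Kr/√M_Kr) / (n_Kr/√M_Kr + n_NO/√M_NO)
= (3.78/√83.80) / (3.78/√83.80 + 2.44/√30.01) = 0.4129/(0.4129 + 0.4454) = 0.481.

0.481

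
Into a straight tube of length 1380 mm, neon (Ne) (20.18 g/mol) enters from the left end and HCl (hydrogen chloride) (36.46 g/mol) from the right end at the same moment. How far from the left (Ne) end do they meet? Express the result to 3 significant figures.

791 mm

Graham's law gives d_Ne/d_HCl = rate_Ne/rate_HCl = √(M_HCl/M_Ne) = √(36.46/20.18) = 1.344.
With d_Ne + d_HCl = 1380 mm, d_HCl = 1380/(1 + 1.344) = 588.7 mm.
d_Ne = 1380 − 588.7 = 791 mm.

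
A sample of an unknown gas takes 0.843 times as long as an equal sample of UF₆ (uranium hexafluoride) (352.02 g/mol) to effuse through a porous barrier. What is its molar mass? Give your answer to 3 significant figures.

250 g/mol

Since effusion rate ∝ 1/√M, t_X/t_UF₆ = √(M_X/M_UF₆).
0.843 = √(M_X/352.02)
M_X = 352.02 × 0.843² = 352.02 × 0.7106 = 250 g/mol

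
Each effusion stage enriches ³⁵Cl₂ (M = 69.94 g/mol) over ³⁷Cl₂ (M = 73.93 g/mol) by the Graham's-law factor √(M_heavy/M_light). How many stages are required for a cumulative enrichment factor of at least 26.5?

119

Per stage α = (73.93/69.94)^(1/2) = 1.05705^0.5, giving ln α = 0.02774.
Need α^N ≥ 26.5 ⇒ N ≥ ln(26.5) / ln α = 3.277 / 0.02774 = 118.14.
Rounding up, N = 119 stages.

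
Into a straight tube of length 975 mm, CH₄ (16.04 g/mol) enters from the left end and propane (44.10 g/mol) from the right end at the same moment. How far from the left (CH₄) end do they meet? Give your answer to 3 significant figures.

608 mm

The fronts meet when d_CH₄ + d_C₃H₈ = L with d_CH₄/d_C₃H₈ = √(M_C₃H₈/M_CH₄) (Graham's law). Here √(M_C₃H₈/M_CH₄) = √(44.10/16.04) = 1.658.
With d_CH₄ + d_C₃H₈ = 975 mm, d_C₃H₈ = 975/(1 + 1.658) = 366.8 mm.
d_CH₄ = 975 − 366.8 = 608 mm.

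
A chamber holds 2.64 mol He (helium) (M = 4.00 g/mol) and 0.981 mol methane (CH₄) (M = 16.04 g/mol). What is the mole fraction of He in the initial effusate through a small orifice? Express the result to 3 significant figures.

0.843

Rate_i ∝ x_i/√M_i (Graham's law weighted by mole fraction), so the effusate composition follows n_i/√M_i.
x_He(eff) = (n_He/√M_He) / (n_He/√M_He + n_CH₄/√M_CH₄)
= (2.64/√4.00) / (2.64/√4.00 + 0.981/√16.04) = 1.320/(1.320 + 0.2449) = 0.843.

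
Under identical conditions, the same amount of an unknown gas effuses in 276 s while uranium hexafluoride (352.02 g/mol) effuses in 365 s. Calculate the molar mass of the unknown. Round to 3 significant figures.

201 g/mol

Graham's law gives t_X/t_UF₆ = √(M_X/M_UF₆).
276/365 = 0.7562 = √(M_X/352.02)
M_X = 352.02 × 0.7562² = 352.02 × 0.5718 = 201 g/mol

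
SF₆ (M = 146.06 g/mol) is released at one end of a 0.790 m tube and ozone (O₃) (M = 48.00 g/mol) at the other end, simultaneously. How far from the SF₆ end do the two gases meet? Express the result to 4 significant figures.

0.2879 m

Graham's law gives d_SF₆/d_O₃ = rate_SF₆/rate_O₃ = √(M_O₃/M_SF₆) = √(48.00/146.06) = 0.5733.
With d_SF₆ + d_O₃ = 0.790 m, d_O₃ = 0.790/(1 + 0.5733) = 0.5021 m.
d_SF₆ = 0.790 − 0.5021 = 0.2879 m.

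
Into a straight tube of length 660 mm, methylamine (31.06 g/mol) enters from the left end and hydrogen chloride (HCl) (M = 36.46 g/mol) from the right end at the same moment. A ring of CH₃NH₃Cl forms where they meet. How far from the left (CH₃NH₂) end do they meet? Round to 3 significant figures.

343 mm

Distances travelled in equal time are proportional to diffusion rates, so d_CH₃NH₂/d_HCl = √(M_HCl/M_CH₃NH₂) = √(36.46/31.06) = 1.083.
With d_CH₃NH₂ + d_HCl = 660 mm, d_HCl = 660/(1 + 1.083) = 316.8 mm.
d_CH₃NH₂ = 660 − 316.8 = 343 mm.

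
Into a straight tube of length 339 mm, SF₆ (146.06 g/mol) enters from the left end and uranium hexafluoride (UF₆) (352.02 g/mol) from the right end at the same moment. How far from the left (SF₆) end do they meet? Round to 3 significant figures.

206 mm

Distances travelled in equal time are proportional to diffusion rates, so d_SF₆/d_UF₆ = √(M_UF₆/M_SF₆) = √(352.02/146.06) = 1.552.
With d_SF₆ + d_UF₆ = 339 mm, d_UF₆ = 339/(1 + 1.552) = 132.8 mm.
d_SF₆ = 339 − 132.8 = 206 mm.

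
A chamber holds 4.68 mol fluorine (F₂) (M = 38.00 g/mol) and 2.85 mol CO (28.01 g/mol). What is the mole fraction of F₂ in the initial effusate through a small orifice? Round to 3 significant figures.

0.585

The effusion rate of species i is ∝ p_i/√M_i ∝ n_i/√M_i.
Mole fraction of F₂ in the effusate = (n_F₂/√M_F₂) / (n_F₂/√M_F₂ + n_CO/√M_CO)
= (4.68/√38.00) / (4.68/√38.00 + 2.85/√28.01) = 0.7592/(0.7592 + 0.5385) = 0.585.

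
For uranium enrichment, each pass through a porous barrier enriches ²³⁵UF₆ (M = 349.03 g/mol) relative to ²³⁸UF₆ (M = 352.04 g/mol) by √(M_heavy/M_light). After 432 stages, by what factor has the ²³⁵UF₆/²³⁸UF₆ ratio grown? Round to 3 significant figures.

After 432 stages the ratio has grown by (√(352.04/349.03))^432 = (352.04/349.03)^(432/2).
= 1.00862^216 = 6.39.

6.39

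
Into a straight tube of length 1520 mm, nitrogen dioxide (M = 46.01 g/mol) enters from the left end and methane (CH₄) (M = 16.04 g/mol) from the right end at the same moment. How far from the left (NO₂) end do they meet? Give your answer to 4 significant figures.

Distances travelled in equal time are proportional to diffusion rates, so d_NO₂/d_CH₄ = √(M_CH₄/M_NO₂) = √(16.04/46.01) = 0.5904.
With d_NO₂ + d_CH₄ = 1520 mm, d_CH₄ = 1520/(1 + 0.5904) = 955.7 mm.
d_NO₂ = 1520 − 955.7 = 564.3 mm.

564.3 mm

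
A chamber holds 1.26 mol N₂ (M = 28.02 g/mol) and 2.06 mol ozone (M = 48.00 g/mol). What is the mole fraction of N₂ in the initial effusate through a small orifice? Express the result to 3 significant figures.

Effusion rate of each component ∝ n_i/√M_i (partial pressure × 1/√M).
So x_N₂ in the escaping gas = (n_N₂/√M_N₂) / Σ(n_i/√M_i)
= (1.26/√28.02) / (1.26/√28.02 + 2.06/√48.00) = 0.2380/(0.2380 + 0.2973) = 0.445.

0.445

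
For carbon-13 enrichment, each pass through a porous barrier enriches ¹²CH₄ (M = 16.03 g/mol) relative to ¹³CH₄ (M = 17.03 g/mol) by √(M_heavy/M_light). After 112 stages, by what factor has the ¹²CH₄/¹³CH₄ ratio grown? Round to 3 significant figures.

29.6

Each stage multiplies the ratio by α = √(17.03/16.03), so after 112 stages the overall factor is α^112 = (17.03/16.03)^(112/2).
= 1.06238^56 = 29.6.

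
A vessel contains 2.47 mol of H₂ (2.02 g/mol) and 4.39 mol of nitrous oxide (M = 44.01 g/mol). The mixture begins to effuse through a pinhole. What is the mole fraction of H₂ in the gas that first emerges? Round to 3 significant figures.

0.724

Each component's effusion rate ∝ (its partial pressure)·(1/√M) ∝ n_i/√M_i.
x_H₂(eff) = (n_H₂/√M_H₂) / (n_H₂/√M_H₂ + n_N₂O/√M_N₂O)
= (2.47/√2.02) / (2.47/√2.02 + 4.39/√44.01) = 1.738/(1.738 + 0.6617) = 0.724.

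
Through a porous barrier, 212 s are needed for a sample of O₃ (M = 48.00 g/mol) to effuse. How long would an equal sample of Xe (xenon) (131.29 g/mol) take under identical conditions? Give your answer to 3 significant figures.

351 s

Graham's law gives t_Xe/t_O₃ = √(M_Xe/M_O₃) = √(131.29/48.00) = √2.735 = 1.654.
So the time for Xe is 212 × 1.654 = 351 s.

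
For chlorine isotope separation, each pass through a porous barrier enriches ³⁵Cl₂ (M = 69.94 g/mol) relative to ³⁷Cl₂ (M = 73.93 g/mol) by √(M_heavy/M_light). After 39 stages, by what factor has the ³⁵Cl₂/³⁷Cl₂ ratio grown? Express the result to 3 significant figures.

Overall factor = α^39 with α = √(73.93/69.94), i.e. (73.93/69.94)^(39/2).
= 1.05705^(39/2) = 2.95.

2.95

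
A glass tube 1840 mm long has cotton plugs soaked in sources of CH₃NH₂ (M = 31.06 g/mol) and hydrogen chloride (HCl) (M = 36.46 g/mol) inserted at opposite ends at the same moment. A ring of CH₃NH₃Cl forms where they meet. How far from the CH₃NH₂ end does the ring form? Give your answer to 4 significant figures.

956.8 mm

The fronts meet when d_CH₃NH₂ + d_HCl = L with d_CH₃NH₂/d_HCl = √(M_HCl/M_CH₃NH₂) (Graham's law). Here √(M_HCl/M_CH₃NH₂) = √(36.46/31.06) = 1.083.
With d_CH₃NH₂ + d_HCl = 1840 mm, d_HCl = 1840/(1 + 1.083) = 883.2 mm.
d_CH₃NH₂ = 1840 − 883.2 = 956.8 mm.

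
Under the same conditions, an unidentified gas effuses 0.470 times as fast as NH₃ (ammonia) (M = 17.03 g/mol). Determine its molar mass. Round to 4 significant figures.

From Graham's law, rate_X/rate_NH₃ = √(M_NH₃/M_X).
0.470 = √(17.03/M_X)
M_X = 17.03 / 0.470² = 17.03 / 0.2209 = 77.09 g/mol

77.09 g/mol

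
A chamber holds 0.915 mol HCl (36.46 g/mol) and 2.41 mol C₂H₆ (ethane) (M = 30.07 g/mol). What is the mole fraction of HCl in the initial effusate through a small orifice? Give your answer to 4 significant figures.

0.2564

Each component's effusion rate ∝ (its partial pressure)·(1/√M) ∝ n_i/√M_i.
x_HCl(eff) = (n_HCl/√M_HCl) / (n_HCl/√M_HCl + n_C₂H₆/√M_C₂H₆)
= (0.915/√36.46) / (0.915/√36.46 + 2.41/√30.07) = 0.1515/(0.1515 + 0.4395) = 0.2564.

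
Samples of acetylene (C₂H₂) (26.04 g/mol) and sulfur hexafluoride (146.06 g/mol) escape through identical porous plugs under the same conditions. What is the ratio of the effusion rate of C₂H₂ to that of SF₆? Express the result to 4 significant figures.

Since effusion rate ∝ 1/√M, rate_C₂H₂/rate_SF₆ = √(M_SF₆/M_C₂H₂) = √(146.06/26.04) = √5.609 = 2.368.

2.368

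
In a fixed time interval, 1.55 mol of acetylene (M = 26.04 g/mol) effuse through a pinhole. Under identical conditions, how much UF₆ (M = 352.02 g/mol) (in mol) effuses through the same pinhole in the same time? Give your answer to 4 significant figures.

0.4216 mol

Graham's law gives rate_UF₆/rate_C₂H₂ = √(M_C₂H₂/M_UF₆) = √(26.04/352.02) = √0.07397 = 0.2720.
So the amount for UF₆ is 1.55 × 0.2720 = 0.4216 mol.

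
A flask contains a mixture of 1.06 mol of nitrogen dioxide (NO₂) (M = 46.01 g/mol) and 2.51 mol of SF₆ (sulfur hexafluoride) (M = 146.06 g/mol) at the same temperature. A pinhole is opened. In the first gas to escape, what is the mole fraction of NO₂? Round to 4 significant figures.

0.4294

Rate_i ∝ x_i/√M_i (Graham's law weighted by mole fraction), so the effusate composition follows n_i/√M_i.
x_NO₂(eff) = (n_NO₂/√M_NO₂) / (n_NO₂/√M_NO₂ + n_SF₆/√M_SF₆)
= (1.06/√46.01) / (1.06/√46.01 + 2.51/√146.06) = 0.1563/(0.1563 + 0.2077) = 0.4294.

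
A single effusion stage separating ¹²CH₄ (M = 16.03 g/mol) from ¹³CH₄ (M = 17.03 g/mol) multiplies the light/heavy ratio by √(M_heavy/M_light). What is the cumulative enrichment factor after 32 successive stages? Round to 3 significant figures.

Each stage multiplies the ratio by α = √(17.03/16.03), so after 32 stages the overall factor is α^32 = (17.03/16.03)^(32/2).
= 1.06238^16 = 2.63.

2.63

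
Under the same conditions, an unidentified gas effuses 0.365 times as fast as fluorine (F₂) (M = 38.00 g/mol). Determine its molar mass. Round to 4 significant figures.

285.2 g/mol

From Graham's law, rate_X/rate_F₂ = √(M_F₂/M_X).
0.365 = √(38.00/M_X)
M_X = 38.00 / 0.365² = 38.00 / 0.1332 = 285.2 g/mol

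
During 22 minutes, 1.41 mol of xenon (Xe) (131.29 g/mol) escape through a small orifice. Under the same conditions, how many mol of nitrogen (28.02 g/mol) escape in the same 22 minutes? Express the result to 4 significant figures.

3.052 mol

From Graham's law, rate_N₂/rate_Xe = √(M_Xe/M_N₂) = √(131.29/28.02) = √4.686 = 2.165.
So the amount for N₂ is 1.41 × 2.165 = 3.052 mol.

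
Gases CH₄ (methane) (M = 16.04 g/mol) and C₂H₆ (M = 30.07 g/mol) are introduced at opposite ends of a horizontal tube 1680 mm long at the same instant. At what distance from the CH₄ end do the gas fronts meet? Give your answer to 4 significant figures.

In equal time, each gas travels a distance ∝ its rate ∝ 1/√M, so d_CH₄/d_C₂H₆ = √(M_C₂H₆/M_CH₄) = √(30.07/16.04) = 1.369.
With d_CH₄ + d_C₂H₆ = 1680 mm, d_C₂H₆ = 1680/(1 + 1.369) = 709.1 mm.
d_CH₄ = 1680 − 709.1 = 970.9 mm.

970.9 mm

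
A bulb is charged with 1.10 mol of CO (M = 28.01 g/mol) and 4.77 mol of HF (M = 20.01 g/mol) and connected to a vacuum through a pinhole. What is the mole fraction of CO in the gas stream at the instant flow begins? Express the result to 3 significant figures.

Rate_i ∝ x_i/√M_i (Graham's law weighted by mole fraction), so the effusate composition follows n_i/√M_i.
x_CO(eff) = (n_CO/√M_CO) / (n_CO/√M_CO + n_HF/√M_HF)
= (1.10/√28.01) / (1.10/√28.01 + 4.77/√20.01) = 0.2078/(0.2078 + 1.066) = 0.163.

0.163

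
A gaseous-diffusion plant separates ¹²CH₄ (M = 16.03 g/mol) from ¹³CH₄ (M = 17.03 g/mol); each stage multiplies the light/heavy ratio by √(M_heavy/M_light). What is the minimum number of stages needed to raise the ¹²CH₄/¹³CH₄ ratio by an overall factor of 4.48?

With α = √(17.03/16.03) per stage, ln α = ½ ln(1.06238) = 0.03026.
Need α^N ≥ 4.48 ⇒ N ≥ ln(4.48) / ln α = 1.500 / 0.03026 = 49.56.
Rounding up, N = 50 stages.

50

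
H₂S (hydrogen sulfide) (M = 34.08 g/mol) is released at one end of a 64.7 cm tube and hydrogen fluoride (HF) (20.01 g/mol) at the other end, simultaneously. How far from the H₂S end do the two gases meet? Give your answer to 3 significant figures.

In equal time, each gas travels a distance ∝ its rate ∝ 1/√M, so d_H₂S/d_HF = √(M_HF/M_H₂S) = √(20.01/34.08) = 0.7663.
With d_H₂S + d_HF = 64.7 cm, d_HF = 64.7/(1 + 0.7663) = 36.63 cm.
d_H₂S = 64.7 − 36.63 = 28.1 cm.

28.1 cm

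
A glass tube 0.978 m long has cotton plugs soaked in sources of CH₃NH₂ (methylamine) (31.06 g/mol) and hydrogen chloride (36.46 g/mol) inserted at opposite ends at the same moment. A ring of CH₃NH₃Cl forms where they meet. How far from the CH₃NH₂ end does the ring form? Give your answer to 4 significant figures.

0.5086 m

In equal time, each gas travels a distance ∝ its rate ∝ 1/√M, so d_CH₃NH₂/d_HCl = √(M_HCl/M_CH₃NH₂) = √(36.46/31.06) = 1.083.
With d_CH₃NH₂ + d_HCl = 0.978 m, d_HCl = 0.978/(1 + 1.083) = 0.4694 m.
d_CH₃NH₂ = 0.978 − 0.4694 = 0.5086 m.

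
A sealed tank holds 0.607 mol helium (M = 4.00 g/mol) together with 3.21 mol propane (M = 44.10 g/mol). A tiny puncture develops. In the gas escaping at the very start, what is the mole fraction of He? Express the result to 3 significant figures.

Rate_i ∝ x_i/√M_i (Graham's law weighted by mole fraction), so the effusate composition follows n_i/√M_i.
Mole fraction of He in the effusate = (n_He/√M_He) / (n_He/√M_He + n_C₃H₈/√M_C₃H₈)
= (0.607/√4.00) / (0.607/√4.00 + 3.21/√44.10) = 0.3035/(0.3035 + 0.4834) = 0.386.

0.386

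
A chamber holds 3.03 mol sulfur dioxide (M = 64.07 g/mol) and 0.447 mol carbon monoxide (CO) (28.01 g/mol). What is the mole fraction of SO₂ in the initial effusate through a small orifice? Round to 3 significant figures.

Effusion rate of each component ∝ n_i/√M_i (partial pressure × 1/√M).
So x_SO₂ in the escaping gas = (n_SO₂/√M_SO₂) / Σ(n_i/√M_i)
= (3.03/√64.07) / (3.03/√64.07 + 0.447/√28.01) = 0.3785/(0.3785 + 0.08446) = 0.818.

0.818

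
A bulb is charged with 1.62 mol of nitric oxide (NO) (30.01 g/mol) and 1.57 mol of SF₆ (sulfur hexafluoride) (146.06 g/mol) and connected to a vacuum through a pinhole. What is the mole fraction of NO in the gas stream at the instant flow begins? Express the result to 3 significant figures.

The effusion rate of species i is ∝ p_i/√M_i ∝ n_i/√M_i.
Mole fraction of NO in the effusate = (n_NO/√M_NO) / (n_NO/√M_NO + n_SF₆/√M_SF₆)
= (1.62/√30.01) / (1.62/√30.01 + 1.57/√146.06) = 0.2957/(0.2957 + 0.1299) = 0.695.

0.695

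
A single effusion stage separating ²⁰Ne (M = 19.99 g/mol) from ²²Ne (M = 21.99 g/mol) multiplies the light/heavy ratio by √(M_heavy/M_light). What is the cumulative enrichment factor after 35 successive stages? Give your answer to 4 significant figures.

The single-stage factor is √(M_heavy/M_light), so 35 stages give [√(21.99/19.99)]^35 = (21.99/19.99)^(35/2).
= 1.10005^(35/2) = 5.305.

5.305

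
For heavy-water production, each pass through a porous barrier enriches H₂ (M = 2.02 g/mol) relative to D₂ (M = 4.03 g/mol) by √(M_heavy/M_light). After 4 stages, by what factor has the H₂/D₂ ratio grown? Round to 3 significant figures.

3.98

Overall factor = α^4 with α = √(4.03/2.02), i.e. (4.03/2.02)^(4/2).
= 1.99505^2 = 3.98.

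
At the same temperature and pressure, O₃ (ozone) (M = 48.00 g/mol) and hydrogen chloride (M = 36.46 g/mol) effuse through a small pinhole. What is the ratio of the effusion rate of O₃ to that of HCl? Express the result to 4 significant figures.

From Graham's law, rate_O₃/rate_HCl = √(M_HCl/M_O₃) = √(36.46/48.00) = √0.7596 = 0.8715.

0.8715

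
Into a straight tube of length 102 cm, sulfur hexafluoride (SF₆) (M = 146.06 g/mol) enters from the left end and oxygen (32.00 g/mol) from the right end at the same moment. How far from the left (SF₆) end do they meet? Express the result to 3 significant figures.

32.5 cm

Distances travelled in equal time are proportional to diffusion rates, so d_SF₆/d_O₂ = √(M_O₂/M_SF₆) = √(32.00/146.06) = 0.4681.
With d_SF₆ + d_O₂ = 102 cm, d_O₂ = 102/(1 + 0.4681) = 69.48 cm.
d_SF₆ = 102 − 69.48 = 32.5 cm.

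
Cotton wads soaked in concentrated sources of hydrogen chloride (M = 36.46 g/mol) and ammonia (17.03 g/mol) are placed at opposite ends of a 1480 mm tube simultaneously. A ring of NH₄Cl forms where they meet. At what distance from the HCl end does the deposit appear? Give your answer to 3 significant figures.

601 mm

Distances travelled in equal time are proportional to diffusion rates, so d_HCl/d_NH₃ = √(M_NH₃/M_HCl) = √(17.03/36.46) = 0.6834.
With d_HCl + d_NH₃ = 1480 mm, d_NH₃ = 1480/(1 + 0.6834) = 879.2 mm.
d_HCl = 1480 − 879.2 = 601 mm.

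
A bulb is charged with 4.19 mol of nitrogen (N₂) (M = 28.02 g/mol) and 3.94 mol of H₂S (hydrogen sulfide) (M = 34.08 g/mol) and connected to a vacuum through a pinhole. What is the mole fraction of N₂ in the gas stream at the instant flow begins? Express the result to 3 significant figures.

0.540

Each component's effusion rate ∝ (its partial pressure)·(1/√M) ∝ n_i/√M_i.
Mole fraction of N₂ in the effusate = (n_N₂/√M_N₂) / (n_N₂/√M_N₂ + n_H₂S/√M_H₂S)
= (4.19/√28.02) / (4.19/√28.02 + 3.94/√34.08) = 0.7916/(0.7916 + 0.6749) = 0.540.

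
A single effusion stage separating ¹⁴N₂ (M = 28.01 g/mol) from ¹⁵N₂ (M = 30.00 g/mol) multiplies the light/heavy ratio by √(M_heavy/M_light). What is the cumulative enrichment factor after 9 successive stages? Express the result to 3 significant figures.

Each stage multiplies the ratio by α = √(30.00/28.01), so after 9 stages the overall factor is α^9 = (30.00/28.01)^(9/2).
= 1.07105^(9/2) = 1.36.

1.36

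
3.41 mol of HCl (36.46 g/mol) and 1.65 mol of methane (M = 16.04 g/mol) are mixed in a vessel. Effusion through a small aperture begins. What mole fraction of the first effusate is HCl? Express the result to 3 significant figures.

Effusion rate of each component ∝ n_i/√M_i (partial pressure × 1/√M).
So x_HCl in the escaping gas = (n_HCl/√M_HCl) / Σ(n_i/√M_i)
= (3.41/√36.46) / (3.41/√36.46 + 1.65/√16.04) = 0.5647/(0.5647 + 0.4120) = 0.578.

0.578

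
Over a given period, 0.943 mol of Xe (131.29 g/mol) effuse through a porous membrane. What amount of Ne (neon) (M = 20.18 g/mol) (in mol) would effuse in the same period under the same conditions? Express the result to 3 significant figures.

2.41 mol

From Graham's law, rate_Ne/rate_Xe = √(M_Xe/M_Ne) = √(131.29/20.18) = √6.506 = 2.551.
So the amount for Ne is 0.943 × 2.551 = 2.41 mol.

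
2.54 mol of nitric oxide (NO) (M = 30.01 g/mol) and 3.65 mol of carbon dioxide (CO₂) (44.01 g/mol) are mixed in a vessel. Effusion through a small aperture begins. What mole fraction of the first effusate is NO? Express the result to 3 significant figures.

0.457

Each component's effusion rate ∝ (its partial pressure)·(1/√M) ∝ n_i/√M_i.
x_NO(eff) = (n_NO/√M_NO) / (n_NO/√M_NO + n_CO₂/√M_CO₂)
= (2.54/√30.01) / (2.54/√30.01 + 3.65/√44.01) = 0.4637/(0.4637 + 0.5502) = 0.457.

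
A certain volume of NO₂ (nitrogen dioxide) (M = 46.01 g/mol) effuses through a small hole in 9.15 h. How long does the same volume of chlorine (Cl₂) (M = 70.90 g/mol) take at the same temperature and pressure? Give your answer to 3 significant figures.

11.4 h

By Graham's law, t_Cl₂/t_NO₂ = √(M_Cl₂/M_NO₂) = √(70.90/46.01) = √1.541 = 1.241.
So the time for Cl₂ is 9.15 × 1.241 = 11.4 h.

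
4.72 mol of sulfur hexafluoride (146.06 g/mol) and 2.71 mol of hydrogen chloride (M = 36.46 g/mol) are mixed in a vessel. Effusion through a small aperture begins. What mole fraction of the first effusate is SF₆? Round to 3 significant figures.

Effusion rate of each component ∝ n_i/√M_i (partial pressure × 1/√M).
Mole fraction of SF₆ in the effusate = (n_SF₆/√M_SF₆) / (n_SF₆/√M_SF₆ + n_HCl/√M_HCl)
= (4.72/√146.06) / (4.72/√146.06 + 2.71/√36.46) = 0.3905/(0.3905 + 0.4488) = 0.465.

0.465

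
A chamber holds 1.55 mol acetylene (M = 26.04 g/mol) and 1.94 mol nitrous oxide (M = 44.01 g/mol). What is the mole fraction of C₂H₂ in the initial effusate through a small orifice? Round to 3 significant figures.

0.509

Each component's effusion rate ∝ (its partial pressure)·(1/√M) ∝ n_i/√M_i.
x_C₂H₂(eff) = (n_C₂H₂/√M_C₂H₂) / (n_C₂H₂/√M_C₂H₂ + n_N₂O/√M_N₂O)
= (1.55/√26.04) / (1.55/√26.04 + 1.94/√44.01) = 0.3037/(0.3037 + 0.2924) = 0.509.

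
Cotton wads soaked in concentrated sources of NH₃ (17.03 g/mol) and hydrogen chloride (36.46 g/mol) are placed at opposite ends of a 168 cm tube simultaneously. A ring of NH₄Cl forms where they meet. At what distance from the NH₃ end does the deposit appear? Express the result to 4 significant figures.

99.80 cm

In equal time, each gas travels a distance ∝ its rate ∝ 1/√M, so d_NH₃/d_HCl = √(M_HCl/M_NH₃) = √(36.46/17.03) = 1.463.
With d_NH₃ + d_HCl = 168 cm, d_HCl = 168/(1 + 1.463) = 68.20 cm.
d_NH₃ = 168 − 68.20 = 99.80 cm.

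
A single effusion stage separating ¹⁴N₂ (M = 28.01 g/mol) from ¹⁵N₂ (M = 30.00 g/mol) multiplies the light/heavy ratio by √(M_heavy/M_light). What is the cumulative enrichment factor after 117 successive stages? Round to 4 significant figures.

55.43

After 117 stages the ratio has grown by (√(30.00/28.01))^117 = (30.00/28.01)^(117/2).
= 1.07105^(117/2) = 55.43.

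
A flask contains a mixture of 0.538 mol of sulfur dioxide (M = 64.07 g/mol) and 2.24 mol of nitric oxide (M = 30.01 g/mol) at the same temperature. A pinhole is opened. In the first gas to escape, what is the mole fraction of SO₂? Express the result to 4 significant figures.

The effusion rate of species i is ∝ p_i/√M_i ∝ n_i/√M_i.
x_SO₂(eff) = (n_SO₂/√M_SO₂) / (n_SO₂/√M_SO₂ + n_NO/√M_NO)
= (0.538/√64.07) / (0.538/√64.07 + 2.24/√30.01) = 0.06721/(0.06721 + 0.4089) = 0.1412.

0.1412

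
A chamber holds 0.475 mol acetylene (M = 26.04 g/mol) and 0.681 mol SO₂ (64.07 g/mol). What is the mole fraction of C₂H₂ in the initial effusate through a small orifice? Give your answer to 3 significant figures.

0.522

Effusion rate of each component ∝ n_i/√M_i (partial pressure × 1/√M).
x_C₂H₂(eff) = (n_C₂H₂/√M_C₂H₂) / (n_C₂H₂/√M_C₂H₂ + n_SO₂/√M_SO₂)
= (0.475/√26.04) / (0.475/√26.04 + 0.681/√64.07) = 0.09308/(0.09308 + 0.08508) = 0.522.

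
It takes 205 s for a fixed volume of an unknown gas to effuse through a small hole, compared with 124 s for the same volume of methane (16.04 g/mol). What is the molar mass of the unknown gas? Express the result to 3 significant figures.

43.8 g/mol

Since effusion rate ∝ 1/√M, t_X/t_CH₄ = √(M_X/M_CH₄).
205/124 = 1.653 = √(M_X/16.04)
M_X = 16.04 × 1.653² = 16.04 × 2.733 = 43.8 g/mol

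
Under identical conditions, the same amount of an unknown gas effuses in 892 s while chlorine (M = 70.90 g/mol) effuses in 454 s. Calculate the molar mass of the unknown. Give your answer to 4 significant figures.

273.7 g/mol

From Graham's law, t_X/t_Cl₂ = √(M_X/M_Cl₂).
892/454 = 1.965 = √(M_X/70.90)
M_X = 70.90 × 1.965² = 70.90 × 3.860 = 273.7 g/mol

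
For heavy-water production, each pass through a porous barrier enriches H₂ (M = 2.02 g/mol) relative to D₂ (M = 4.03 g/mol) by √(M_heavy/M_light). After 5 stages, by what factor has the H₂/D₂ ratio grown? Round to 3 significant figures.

Each stage multiplies the ratio by α = √(4.03/2.02), so after 5 stages the overall factor is α^5 = (4.03/2.02)^(5/2).
= 1.99505^(5/2) = 5.62.

5.62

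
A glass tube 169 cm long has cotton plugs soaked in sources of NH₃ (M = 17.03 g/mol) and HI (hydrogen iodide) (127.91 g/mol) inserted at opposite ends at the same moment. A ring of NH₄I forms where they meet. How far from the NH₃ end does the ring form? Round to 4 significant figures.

123.8 cm

The fronts meet when d_NH₃ + d_HI = L with d_NH₃/d_HI = √(M_HI/M_NH₃) (Graham's law). Here √(M_HI/M_NH₃) = √(127.91/17.03) = 2.741.
With d_NH₃ + d_HI = 169 cm, d_HI = 169/(1 + 2.741) = 45.18 cm.
d_NH₃ = 169 − 45.18 = 123.8 cm.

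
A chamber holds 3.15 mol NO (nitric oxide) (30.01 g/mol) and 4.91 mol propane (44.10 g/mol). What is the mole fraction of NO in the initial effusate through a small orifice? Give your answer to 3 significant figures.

0.437

Each component's effusion rate ∝ (its partial pressure)·(1/√M) ∝ n_i/√M_i.
So x_NO in the escaping gas = (n_NO/√M_NO) / Σ(n_i/√M_i)
= (3.15/√30.01) / (3.15/√30.01 + 4.91/√44.10) = 0.5750/(0.5750 + 0.7394) = 0.437.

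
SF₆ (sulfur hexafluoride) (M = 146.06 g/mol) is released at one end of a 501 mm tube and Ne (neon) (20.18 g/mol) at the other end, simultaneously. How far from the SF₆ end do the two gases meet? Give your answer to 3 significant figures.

136 mm

Distances travelled in equal time are proportional to diffusion rates, so d_SF₆/d_Ne = √(M_Ne/M_SF₆) = √(20.18/146.06) = 0.3717.
With d_SF₆ + d_Ne = 501 mm, d_Ne = 501/(1 + 0.3717) = 365.2 mm.
d_SF₆ = 501 − 365.2 = 136 mm.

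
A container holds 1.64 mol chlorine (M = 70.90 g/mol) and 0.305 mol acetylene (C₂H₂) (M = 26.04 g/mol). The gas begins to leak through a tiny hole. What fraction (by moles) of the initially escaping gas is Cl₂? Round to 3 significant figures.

Each component's effusion rate ∝ (its partial pressure)·(1/√M) ∝ n_i/√M_i.
Mole fraction of Cl₂ in the effusate = (n_Cl₂/√M_Cl₂) / (n_Cl₂/√M_Cl₂ + n_C₂H₂/√M_C₂H₂)
= (1.64/√70.90) / (1.64/√70.90 + 0.305/√26.04) = 0.1948/(0.1948 + 0.05977) = 0.765.

0.765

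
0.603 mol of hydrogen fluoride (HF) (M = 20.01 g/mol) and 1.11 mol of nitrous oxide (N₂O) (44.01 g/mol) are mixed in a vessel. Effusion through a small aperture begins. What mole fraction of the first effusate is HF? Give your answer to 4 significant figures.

0.4462

Effusion rate of each component ∝ n_i/√M_i (partial pressure × 1/√M).
Mole fraction of HF in the effusate = (n_HF/√M_HF) / (n_HF/√M_HF + n_N₂O/√M_N₂O)
= (0.603/√20.01) / (0.603/√20.01 + 1.11/√44.01) = 0.1348/(0.1348 + 0.1673) = 0.4462.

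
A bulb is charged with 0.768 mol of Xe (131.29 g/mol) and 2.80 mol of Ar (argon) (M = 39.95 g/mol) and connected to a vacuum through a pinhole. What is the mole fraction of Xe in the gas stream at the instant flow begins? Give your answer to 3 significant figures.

Each component's effusion rate ∝ (its partial pressure)·(1/√M) ∝ n_i/√M_i.
x_Xe(eff) = (n_Xe/√M_Xe) / (n_Xe/√M_Xe + n_Ar/√M_Ar)
= (0.768/√131.29) / (0.768/√131.29 + 2.80/√39.95) = 0.06703/(0.06703 + 0.4430) = 0.131.

0.131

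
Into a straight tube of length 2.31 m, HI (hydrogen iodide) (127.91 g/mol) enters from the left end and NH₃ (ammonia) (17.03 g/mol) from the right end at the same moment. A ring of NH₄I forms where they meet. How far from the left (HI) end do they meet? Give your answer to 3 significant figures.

Graham's law gives d_HI/d_NH₃ = rate_HI/rate_NH₃ = √(M_NH₃/M_HI) = √(17.03/127.91) = 0.3649.
With d_HI + d_NH₃ = 2.31 m, d_NH₃ = 2.31/(1 + 0.3649) = 1.692 m.
d_HI = 2.31 − 1.692 = 0.618 m.

0.618 m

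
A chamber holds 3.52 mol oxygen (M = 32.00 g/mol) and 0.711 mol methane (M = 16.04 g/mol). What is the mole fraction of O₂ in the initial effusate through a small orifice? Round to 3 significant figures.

0.778

Each component's effusion rate ∝ (its partial pressure)·(1/√M) ∝ n_i/√M_i.
Mole fraction of O₂ in the effusate = (n_O₂/√M_O₂) / (n_O₂/√M_O₂ + n_CH₄/√M_CH₄)
= (3.52/√32.00) / (3.52/√32.00 + 0.711/√16.04) = 0.6223/(0.6223 + 0.1775) = 0.778.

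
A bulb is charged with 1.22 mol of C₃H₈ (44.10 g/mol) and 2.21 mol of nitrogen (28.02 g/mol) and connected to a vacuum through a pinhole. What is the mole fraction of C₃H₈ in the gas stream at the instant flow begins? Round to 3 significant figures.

Effusion rate of each component ∝ n_i/√M_i (partial pressure × 1/√M).
Mole fraction of C₃H₈ in the effusate = (n_C₃H₈/√M_C₃H₈) / (n_C₃H₈/√M_C₃H₈ + n_N₂/√M_N₂)
= (1.22/√44.10) / (1.22/√44.10 + 2.21/√28.02) = 0.1837/(0.1837 + 0.4175) = 0.306.

0.306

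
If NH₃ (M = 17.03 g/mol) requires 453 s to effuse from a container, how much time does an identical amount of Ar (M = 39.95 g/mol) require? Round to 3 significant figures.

Graham's law gives t_Ar/t_NH₃ = √(M_Ar/M_NH₃) = √(39.95/17.03) = √2.346 = 1.532.
So the time for Ar is 453 × 1.532 = 694 s.

694 s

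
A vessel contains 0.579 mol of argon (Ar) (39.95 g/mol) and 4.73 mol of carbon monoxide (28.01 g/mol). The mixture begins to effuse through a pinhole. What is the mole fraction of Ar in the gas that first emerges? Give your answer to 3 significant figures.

0.0930

Effusion rate of each component ∝ n_i/√M_i (partial pressure × 1/√M).
Mole fraction of Ar in the effusate = (n_Ar/√M_Ar) / (n_Ar/√M_Ar + n_CO/√M_CO)
= (0.579/√39.95) / (0.579/√39.95 + 4.73/√28.01) = 0.09161/(0.09161 + 0.8937) = 0.0930.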